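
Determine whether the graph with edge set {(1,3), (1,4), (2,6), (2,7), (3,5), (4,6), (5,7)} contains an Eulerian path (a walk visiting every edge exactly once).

Step 1: Find the degree of each vertex:
  deg(1) = 2
  deg(2) = 2
  deg(3) = 2
  deg(4) = 2
  deg(5) = 2
  deg(6) = 2
  deg(7) = 2

Step 2: Count vertices with odd degree:
  All vertices have even degree (0 odd-degree vertices)

Step 3: Apply Euler's theorem:
  - Eulerian circuit exists iff graph is connected and all vertices have even degree
  - Eulerian path exists iff graph is connected and has 0 or 2 odd-degree vertices

Graph is connected with 0 odd-degree vertices.
Both Eulerian circuit and Eulerian path exist.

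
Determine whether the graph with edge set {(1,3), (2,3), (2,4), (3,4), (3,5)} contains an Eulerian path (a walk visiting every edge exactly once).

Step 1: Find the degree of each vertex:
  deg(1) = 1
  deg(2) = 2
  deg(3) = 4
  deg(4) = 2
  deg(5) = 1

Step 2: Count vertices with odd degree:
  Odd-degree vertices: 1, 5 (2 total)

Step 3: Apply Euler's theorem:
  - Eulerian circuit exists iff graph is connected and all vertices have even degree
  - Eulerian path exists iff graph is connected and has 0 or 2 odd-degree vertices

Graph is connected with exactly 2 odd-degree vertices (1, 5).
Eulerian path exists (starting and ending at the odd-degree vertices), but no Eulerian circuit.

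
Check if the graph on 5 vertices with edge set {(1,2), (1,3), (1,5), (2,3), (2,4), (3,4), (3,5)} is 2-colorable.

Step 1: Attempt 2-coloring using BFS:
  Start at vertex 1, assign color 0
  Color vertex 2 with color 1 (neighbor of 1)
  Color vertex 3 with color 1 (neighbor of 1)
  Color vertex 5 with color 1 (neighbor of 1)

Step 2: Conflict found! Vertices 2 and 3 are adjacent but have the same color.
This means the graph contains an odd cycle.

The graph is NOT bipartite.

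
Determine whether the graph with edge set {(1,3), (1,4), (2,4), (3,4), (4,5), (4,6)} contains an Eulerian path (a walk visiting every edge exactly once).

Step 1: Find the degree of each vertex:
  deg(1) = 2
  deg(2) = 1
  deg(3) = 2
  deg(4) = 5
  deg(5) = 1
  deg(6) = 1

Step 2: Count vertices with odd degree:
  Odd-degree vertices: 2, 4, 5, 6 (4 total)

Step 3: Apply Euler's theorem:
  - Eulerian circuit exists iff graph is connected and all vertices have even degree
  - Eulerian path exists iff graph is connected and has 0 or 2 odd-degree vertices

Graph has 4 odd-degree vertices (need 0 or 2).
Neither Eulerian path nor Eulerian circuit exists.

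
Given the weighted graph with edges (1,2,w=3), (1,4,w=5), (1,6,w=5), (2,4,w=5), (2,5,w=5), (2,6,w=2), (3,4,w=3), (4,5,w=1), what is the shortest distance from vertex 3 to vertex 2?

Step 1: Build adjacency list with weights:
  1: 2(w=3), 4(w=5), 6(w=5)
  2: 1(w=3), 4(w=5), 5(w=5), 6(w=2)
  3: 4(w=3)
  4: 1(w=5), 2(w=5), 3(w=3), 5(w=1)
  5: 2(w=5), 4(w=1)
  6: 1(w=5), 2(w=2)

Step 2: Apply Dijkstra's algorithm from vertex 3:
  Visit vertex 3 (distance=0)
    Update dist[4] = 3
  Visit vertex 4 (distance=3)
    Update dist[1] = 8
    Update dist[2] = 8
    Update dist[5] = 4
  Visit vertex 5 (distance=4)
  Visit vertex 1 (distance=8)
    Update dist[6] = 13
  Visit vertex 2 (distance=8)
    Update dist[6] = 10

Step 3: Shortest path: 3 -> 4 -> 2
Total weight: 3 + 5 = 8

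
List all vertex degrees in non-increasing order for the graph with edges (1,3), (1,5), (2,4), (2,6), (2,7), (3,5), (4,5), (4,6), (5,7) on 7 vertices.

Step 1: Count edges incident to each vertex:
  deg(1) = 2 (neighbors: 3, 5)
  deg(2) = 3 (neighbors: 4, 6, 7)
  deg(3) = 2 (neighbors: 1, 5)
  deg(4) = 3 (neighbors: 2, 5, 6)
  deg(5) = 4 (neighbors: 1, 3, 4, 7)
  deg(6) = 2 (neighbors: 2, 4)
  deg(7) = 2 (neighbors: 2, 5)

Step 2: Sort degrees in non-increasing order:
  Degrees: [2, 3, 2, 3, 4, 2, 2] -> sorted: [4, 3, 3, 2, 2, 2, 2]

Degree sequence: [4, 3, 3, 2, 2, 2, 2]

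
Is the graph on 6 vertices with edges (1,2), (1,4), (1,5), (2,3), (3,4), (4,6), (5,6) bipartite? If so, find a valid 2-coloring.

Step 1: Attempt 2-coloring using BFS:
  Start at vertex 1, assign color 0
  Color vertex 2 with color 1 (neighbor of 1)
  Color vertex 4 with color 1 (neighbor of 1)
  Color vertex 5 with color 1 (neighbor of 1)
  Color vertex 3 with color 0 (neighbor of 2)
  Color vertex 6 with color 0 (neighbor of 4)

Step 2: 2-coloring succeeded. No conflicts found.
  Set A (color 0): {1, 3, 6}
  Set B (color 1): {2, 4, 5}

The graph is bipartite with partition {1, 3, 6}, {2, 4, 5}.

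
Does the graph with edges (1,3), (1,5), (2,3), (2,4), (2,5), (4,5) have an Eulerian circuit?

Step 1: Find the degree of each vertex:
  deg(1) = 2
  deg(2) = 3
  deg(3) = 2
  deg(4) = 2
  deg(5) = 3

Step 2: Count vertices with odd degree:
  Odd-degree vertices: 2, 5 (2 total)

Step 3: Apply Euler's theorem:
  - Eulerian circuit exists iff graph is connected and all vertices have even degree
  - Eulerian path exists iff graph is connected and has 0 or 2 odd-degree vertices

Graph is connected with exactly 2 odd-degree vertices (2, 5).
Eulerian path exists (starting and ending at the odd-degree vertices), but no Eulerian circuit.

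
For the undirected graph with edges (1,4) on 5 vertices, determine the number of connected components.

Step 1: Build adjacency list from edges:
  1: 4
  2: (none)
  3: (none)
  4: 1
  5: (none)

Step 2: Run BFS/DFS from vertex 1:
  Visited: {1, 4}
  Reached 2 of 5 vertices

Step 3: Only 2 of 5 vertices reached. Graph is disconnected.
Connected components: {1, 4}, {2}, {3}, {5}
Number of connected components: 4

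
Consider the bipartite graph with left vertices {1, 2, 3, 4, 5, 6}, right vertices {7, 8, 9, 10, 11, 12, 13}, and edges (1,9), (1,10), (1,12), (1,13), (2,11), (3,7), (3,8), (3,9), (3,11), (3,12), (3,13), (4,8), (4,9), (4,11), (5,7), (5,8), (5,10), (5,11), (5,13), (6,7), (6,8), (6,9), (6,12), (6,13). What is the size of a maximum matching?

Step 1: List the neighbors of each left vertex:
  1: 9, 10, 12, 13
  2: 11
  3: 7, 8, 9, 11, 12, 13
  4: 8, 9, 11
  5: 7, 8, 10, 11, 13
  6: 7, 8, 9, 12, 13

Step 2: Greedily match left vertices, then look for augmenting paths:
  Match 1 -- 9
  Match 2 -- 11
  Match 3 -- 7
  Match 4 -- 8
  Match 5 -- 10
  Match 6 -- 12
  No augmenting path remains.

Step 3: Verify this is maximum:
  Matching size 6 = min(|L|, |R|) = min(6, 7), which is an upper bound, so this matching is maximum.

Maximum matching: {(1,9), (2,11), (3,7), (4,8), (5,10), (6,12)}
Size: 6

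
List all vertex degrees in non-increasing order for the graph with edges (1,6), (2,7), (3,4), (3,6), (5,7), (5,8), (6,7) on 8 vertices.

Step 1: Count edges incident to each vertex:
  deg(1) = 1 (neighbors: 6)
  deg(2) = 1 (neighbors: 7)
  deg(3) = 2 (neighbors: 4, 6)
  deg(4) = 1 (neighbors: 3)
  deg(5) = 2 (neighbors: 7, 8)
  deg(6) = 3 (neighbors: 1, 3, 7)
  deg(7) = 3 (neighbors: 2, 5, 6)
  deg(8) = 1 (neighbors: 5)

Step 2: Sort degrees in non-increasing order:
  Degrees: [1, 1, 2, 1, 2, 3, 3, 1] -> sorted: [3, 3, 2, 2, 1, 1, 1, 1]

Degree sequence: [3, 3, 2, 2, 1, 1, 1, 1]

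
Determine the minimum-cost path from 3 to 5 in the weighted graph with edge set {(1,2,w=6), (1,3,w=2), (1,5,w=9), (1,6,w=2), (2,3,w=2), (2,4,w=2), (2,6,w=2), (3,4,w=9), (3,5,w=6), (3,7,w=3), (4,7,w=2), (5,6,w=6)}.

Step 1: Build adjacency list with weights:
  1: 2(w=6), 3(w=2), 5(w=9), 6(w=2)
  2: 1(w=6), 3(w=2), 4(w=2), 6(w=2)
  3: 1(w=2), 2(w=2), 4(w=9), 5(w=6), 7(w=3)
  4: 2(w=2), 3(w=9), 7(w=2)
  5: 1(w=9), 3(w=6), 6(w=6)
  6: 1(w=2), 2(w=2), 5(w=6)
  7: 3(w=3), 4(w=2)

Step 2: Apply Dijkstra's algorithm from vertex 3:
  Visit vertex 3 (distance=0)
    Update dist[1] = 2
    Update dist[2] = 2
    Update dist[4] = 9
    Update dist[5] = 6
    Update dist[7] = 3
  Visit vertex 1 (distance=2)
    Update dist[6] = 4
  Visit vertex 2 (distance=2)
    Update dist[4] = 4
  Visit vertex 7 (distance=3)
  Visit vertex 4 (distance=4)
  Visit vertex 6 (distance=4)
  Visit vertex 5 (distance=6)

Step 3: Shortest path: 3 -> 5
Total weight: 6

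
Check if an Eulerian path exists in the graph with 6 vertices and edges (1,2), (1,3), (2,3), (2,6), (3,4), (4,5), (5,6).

Step 1: Find the degree of each vertex:
  deg(1) = 2
  deg(2) = 3
  deg(3) = 3
  deg(4) = 2
  deg(5) = 2
  deg(6) = 2

Step 2: Count vertices with odd degree:
  Odd-degree vertices: 2, 3 (2 total)

Step 3: Apply Euler's theorem:
  - Eulerian circuit exists iff graph is connected and all vertices have even degree
  - Eulerian path exists iff graph is connected and has 0 or 2 odd-degree vertices

Graph is connected with exactly 2 odd-degree vertices (2, 3).
Eulerian path exists (starting and ending at the odd-degree vertices), but no Eulerian circuit.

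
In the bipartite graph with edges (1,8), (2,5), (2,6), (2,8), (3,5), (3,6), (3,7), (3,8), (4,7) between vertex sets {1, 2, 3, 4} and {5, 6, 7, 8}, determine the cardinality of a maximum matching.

Step 1: List the neighbors of each left vertex:
  1: 8
  2: 5, 6, 8
  3: 5, 6, 7, 8
  4: 7

Step 2: Greedily match left vertices, then look for augmenting paths:
  Match 1 -- 8
  Match 2 -- 5
  Match 3 -- 6
  Match 4 -- 7
  No augmenting path remains.

Step 3: Verify this is maximum:
  Matching size 4 = min(|L|, |R|) = min(4, 4), which is an upper bound, so this matching is maximum.

Maximum matching: {(1,8), (2,5), (3,6), (4,7)}
Size: 4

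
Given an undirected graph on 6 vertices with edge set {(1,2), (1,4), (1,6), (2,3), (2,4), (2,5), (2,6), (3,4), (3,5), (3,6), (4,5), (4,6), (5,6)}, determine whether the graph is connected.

Step 1: Build adjacency list from edges:
  1: 2, 4, 6
  2: 1, 3, 4, 5, 6
  3: 2, 4, 5, 6
  4: 1, 2, 3, 5, 6
  5: 2, 3, 4, 6
  6: 1, 2, 3, 4, 5

Step 2: Run BFS/DFS from vertex 1:
  Visited: {1, 2, 4, 6, 3, 5}
  Reached 6 of 6 vertices

Step 3: All 6 vertices reached from vertex 1, so the graph is connected.
Answer: Yes, the graph is connected.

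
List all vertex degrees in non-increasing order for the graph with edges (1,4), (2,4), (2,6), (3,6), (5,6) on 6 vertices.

Step 1: Count edges incident to each vertex:
  deg(1) = 1 (neighbors: 4)
  deg(2) = 2 (neighbors: 4, 6)
  deg(3) = 1 (neighbors: 6)
  deg(4) = 2 (neighbors: 1, 2)
  deg(5) = 1 (neighbors: 6)
  deg(6) = 3 (neighbors: 2, 3, 5)

Step 2: Sort degrees in non-increasing order:
  Degrees: [1, 2, 1, 2, 1, 3] -> sorted: [3, 2, 2, 1, 1, 1]

Degree sequence: [3, 2, 2, 1, 1, 1]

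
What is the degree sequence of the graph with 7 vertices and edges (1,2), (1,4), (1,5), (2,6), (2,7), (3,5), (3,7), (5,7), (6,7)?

Step 1: Count edges incident to each vertex:
  deg(1) = 3 (neighbors: 2, 4, 5)
  deg(2) = 3 (neighbors: 1, 6, 7)
  deg(3) = 2 (neighbors: 5, 7)
  deg(4) = 1 (neighbors: 1)
  deg(5) = 3 (neighbors: 1, 3, 7)
  deg(6) = 2 (neighbors: 2, 7)
  deg(7) = 4 (neighbors: 2, 3, 5, 6)

Step 2: Sort degrees in non-increasing order:
  Degrees: [3, 3, 2, 1, 3, 2, 4] -> sorted: [4, 3, 3, 3, 2, 2, 1]

Degree sequence: [4, 3, 3, 3, 2, 2, 1]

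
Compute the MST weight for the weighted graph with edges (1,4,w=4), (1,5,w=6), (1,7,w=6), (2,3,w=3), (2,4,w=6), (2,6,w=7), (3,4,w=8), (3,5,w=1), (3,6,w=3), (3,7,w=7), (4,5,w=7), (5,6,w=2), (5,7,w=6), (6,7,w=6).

Apply Kruskal's algorithm (sort edges by weight, add if no cycle):

Sorted edges by weight:
  (3,5) w=1
  (5,6) w=2
  (2,3) w=3
  (3,6) w=3
  (1,4) w=4
  (1,5) w=6
  (1,7) w=6
  (2,4) w=6
  (5,7) w=6
  (6,7) w=6
  (2,6) w=7
  (3,7) w=7
  (4,5) w=7
  (3,4) w=8

Add edge (3,5) w=1 -- no cycle. Running total: 1
Add edge (5,6) w=2 -- no cycle. Running total: 3
Add edge (2,3) w=3 -- no cycle. Running total: 6
Skip edge (3,6) w=3 -- would create cycle
Add edge (1,4) w=4 -- no cycle. Running total: 10
Add edge (1,5) w=6 -- no cycle. Running total: 16
Add edge (1,7) w=6 -- no cycle. Running total: 22

MST edges: (3,5,w=1), (5,6,w=2), (2,3,w=3), (1,4,w=4), (1,5,w=6), (1,7,w=6)
Total MST weight: 1 + 2 + 3 + 4 + 6 + 6 = 22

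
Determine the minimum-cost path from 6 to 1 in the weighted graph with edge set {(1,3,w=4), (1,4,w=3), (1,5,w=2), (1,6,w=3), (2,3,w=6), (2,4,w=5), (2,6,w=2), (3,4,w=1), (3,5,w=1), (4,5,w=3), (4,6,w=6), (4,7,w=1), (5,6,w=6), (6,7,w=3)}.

Step 1: Build adjacency list with weights:
  1: 3(w=4), 4(w=3), 5(w=2), 6(w=3)
  2: 3(w=6), 4(w=5), 6(w=2)
  3: 1(w=4), 2(w=6), 4(w=1), 5(w=1)
  4: 1(w=3), 2(w=5), 3(w=1), 5(w=3), 6(w=6), 7(w=1)
  5: 1(w=2), 3(w=1), 4(w=3), 6(w=6)
  6: 1(w=3), 2(w=2), 4(w=6), 5(w=6), 7(w=3)
  7: 4(w=1), 6(w=3)

Step 2: Apply Dijkstra's algorithm from vertex 6:
  Visit vertex 6 (distance=0)
    Update dist[1] = 3
    Update dist[2] = 2
    Update dist[4] = 6
    Update dist[5] = 6
    Update dist[7] = 3
  Visit vertex 2 (distance=2)
    Update dist[3] = 8
  Visit vertex 1 (distance=3)
    Update dist[3] = 7
    Update dist[5] = 5

Step 3: Shortest path: 6 -> 1
Total weight: 3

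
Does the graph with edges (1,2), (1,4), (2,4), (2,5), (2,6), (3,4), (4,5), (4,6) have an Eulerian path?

Step 1: Find the degree of each vertex:
  deg(1) = 2
  deg(2) = 4
  deg(3) = 1
  deg(4) = 5
  deg(5) = 2
  deg(6) = 2

Step 2: Count vertices with odd degree:
  Odd-degree vertices: 3, 4 (2 total)

Step 3: Apply Euler's theorem:
  - Eulerian circuit exists iff graph is connected and all vertices have even degree
  - Eulerian path exists iff graph is connected and has 0 or 2 odd-degree vertices

Graph is connected with exactly 2 odd-degree vertices (3, 4).
Eulerian path exists (starting and ending at the odd-degree vertices), but no Eulerian circuit.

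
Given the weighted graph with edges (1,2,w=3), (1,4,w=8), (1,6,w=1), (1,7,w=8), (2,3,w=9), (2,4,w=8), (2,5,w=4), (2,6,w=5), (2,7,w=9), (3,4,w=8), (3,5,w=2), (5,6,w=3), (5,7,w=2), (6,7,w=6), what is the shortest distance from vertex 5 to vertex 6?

Step 1: Build adjacency list with weights:
  1: 2(w=3), 4(w=8), 6(w=1), 7(w=8)
  2: 1(w=3), 3(w=9), 4(w=8), 5(w=4), 6(w=5), 7(w=9)
  3: 2(w=9), 4(w=8), 5(w=2)
  4: 1(w=8), 2(w=8), 3(w=8)
  5: 2(w=4), 3(w=2), 6(w=3), 7(w=2)
  6: 1(w=1), 2(w=5), 5(w=3), 7(w=6)
  7: 1(w=8), 2(w=9), 5(w=2), 6(w=6)

Step 2: Apply Dijkstra's algorithm from vertex 5:
  Visit vertex 5 (distance=0)
    Update dist[2] = 4
    Update dist[3] = 2
    Update dist[6] = 3
    Update dist[7] = 2
  Visit vertex 3 (distance=2)
    Update dist[4] = 10
  Visit vertex 7 (distance=2)
    Update dist[1] = 10
  Visit vertex 6 (distance=3)
    Update dist[1] = 4

Step 3: Shortest path: 5 -> 6
Total weight: 3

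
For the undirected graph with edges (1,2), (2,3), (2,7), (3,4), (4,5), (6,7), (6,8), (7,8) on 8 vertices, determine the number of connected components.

Step 1: Build adjacency list from edges:
  1: 2
  2: 1, 3, 7
  3: 2, 4
  4: 3, 5
  5: 4
  6: 7, 8
  7: 2, 6, 8
  8: 6, 7

Step 2: Run BFS/DFS from vertex 1:
  Visited: {1, 2, 3, 7, 4, 6, 8, 5}
  Reached 8 of 8 vertices

Step 3: All 8 vertices reached from vertex 1, so the graph is connected.
Number of connected components: 1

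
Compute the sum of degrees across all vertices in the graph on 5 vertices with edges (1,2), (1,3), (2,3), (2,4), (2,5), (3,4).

Step 1: Count edges incident to each vertex:
  deg(1) = 2 (neighbors: 2, 3)
  deg(2) = 4 (neighbors: 1, 3, 4, 5)
  deg(3) = 3 (neighbors: 1, 2, 4)
  deg(4) = 2 (neighbors: 2, 3)
  deg(5) = 1 (neighbors: 2)

Step 2: Sum all degrees:
  2 + 4 + 3 + 2 + 1 = 12

Verification: sum of degrees = 2 * |E| = 2 * 6 = 12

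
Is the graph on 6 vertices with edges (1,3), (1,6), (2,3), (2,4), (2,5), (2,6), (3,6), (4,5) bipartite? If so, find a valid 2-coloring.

Step 1: Attempt 2-coloring using BFS:
  Start at vertex 1, assign color 0
  Color vertex 3 with color 1 (neighbor of 1)
  Color vertex 6 with color 1 (neighbor of 1)
  Color vertex 2 with color 0 (neighbor of 3)

Step 2: Conflict found! Vertices 3 and 6 are adjacent but have the same color.
This means the graph contains an odd cycle.

The graph is NOT bipartite.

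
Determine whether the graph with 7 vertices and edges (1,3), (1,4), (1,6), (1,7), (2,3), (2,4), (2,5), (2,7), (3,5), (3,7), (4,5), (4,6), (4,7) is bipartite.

Step 1: Attempt 2-coloring using BFS:
  Start at vertex 1, assign color 0
  Color vertex 3 with color 1 (neighbor of 1)
  Color vertex 4 with color 1 (neighbor of 1)
  Color vertex 6 with color 1 (neighbor of 1)
  Color vertex 7 with color 1 (neighbor of 1)
  Color vertex 2 with color 0 (neighbor of 3)
  Color vertex 5 with color 0 (neighbor of 3)

Step 2: Conflict found! Vertices 3 and 7 are adjacent but have the same color.
This means the graph contains an odd cycle.

The graph is NOT bipartite.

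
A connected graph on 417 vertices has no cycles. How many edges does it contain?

A tree on n vertices always has exactly n - 1 edges.
For n = 417: edges = 417 - 1 = 416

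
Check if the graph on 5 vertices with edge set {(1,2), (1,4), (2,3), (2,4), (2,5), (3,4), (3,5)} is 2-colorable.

Step 1: Attempt 2-coloring using BFS:
  Start at vertex 1, assign color 0
  Color vertex 2 with color 1 (neighbor of 1)
  Color vertex 4 with color 1 (neighbor of 1)
  Color vertex 3 with color 0 (neighbor of 2)

Step 2: Conflict found! Vertices 2 and 4 are adjacent but have the same color.
This means the graph contains an odd cycle.

The graph is NOT bipartite.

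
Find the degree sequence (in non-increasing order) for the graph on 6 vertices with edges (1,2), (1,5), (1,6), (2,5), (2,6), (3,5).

Step 1: Count edges incident to each vertex:
  deg(1) = 3 (neighbors: 2, 5, 6)
  deg(2) = 3 (neighbors: 1, 5, 6)
  deg(3) = 1 (neighbors: 5)
  deg(4) = 0 (neighbors: none)
  deg(5) = 3 (neighbors: 1, 2, 3)
  deg(6) = 2 (neighbors: 1, 2)

Step 2: Sort degrees in non-increasing order:
  Degrees: [3, 3, 1, 0, 3, 2] -> sorted: [3, 3, 3, 2, 1, 0]

Degree sequence: [3, 3, 3, 2, 1, 0]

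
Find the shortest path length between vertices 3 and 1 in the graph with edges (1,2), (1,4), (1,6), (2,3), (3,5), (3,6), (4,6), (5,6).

Step 1: Build adjacency list:
  1: 2, 4, 6
  2: 1, 3
  3: 2, 5, 6
  4: 1, 6
  5: 3, 6
  6: 1, 3, 4, 5

Step 2: BFS from vertex 3 to find shortest path to 1:
  vertex 2 reached at distance 1
  vertex 5 reached at distance 1
  vertex 6 reached at distance 1
  vertex 1 reached at distance 2

Step 3: Shortest path: 3 -> 2 -> 1
Path length: 2 edges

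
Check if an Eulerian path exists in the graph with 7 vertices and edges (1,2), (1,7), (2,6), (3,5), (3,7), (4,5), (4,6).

Step 1: Find the degree of each vertex:
  deg(1) = 2
  deg(2) = 2
  deg(3) = 2
  deg(4) = 2
  deg(5) = 2
  deg(6) = 2
  deg(7) = 2

Step 2: Count vertices with odd degree:
  All vertices have even degree (0 odd-degree vertices)

Step 3: Apply Euler's theorem:
  - Eulerian circuit exists iff graph is connected and all vertices have even degree
  - Eulerian path exists iff graph is connected and has 0 or 2 odd-degree vertices

Graph is connected with 0 odd-degree vertices.
Both Eulerian circuit and Eulerian path exist.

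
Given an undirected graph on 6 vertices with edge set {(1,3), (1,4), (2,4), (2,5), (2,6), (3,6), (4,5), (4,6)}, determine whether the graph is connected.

Step 1: Build adjacency list from edges:
  1: 3, 4
  2: 4, 5, 6
  3: 1, 6
  4: 1, 2, 5, 6
  5: 2, 4
  6: 2, 3, 4

Step 2: Run BFS/DFS from vertex 1:
  Visited: {1, 3, 4, 6, 2, 5}
  Reached 6 of 6 vertices

Step 3: All 6 vertices reached from vertex 1, so the graph is connected.
Answer: Yes, the graph is connected.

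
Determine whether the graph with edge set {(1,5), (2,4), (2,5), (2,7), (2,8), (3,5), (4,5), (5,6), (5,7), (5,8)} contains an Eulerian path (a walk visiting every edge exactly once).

Step 1: Find the degree of each vertex:
  deg(1) = 1
  deg(2) = 4
  deg(3) = 1
  deg(4) = 2
  deg(5) = 7
  deg(6) = 1
  deg(7) = 2
  deg(8) = 2

Step 2: Count vertices with odd degree:
  Odd-degree vertices: 1, 3, 5, 6 (4 total)

Step 3: Apply Euler's theorem:
  - Eulerian circuit exists iff graph is connected and all vertices have even degree
  - Eulerian path exists iff graph is connected and has 0 or 2 odd-degree vertices

Graph has 4 odd-degree vertices (need 0 or 2).
Neither Eulerian path nor Eulerian circuit exists.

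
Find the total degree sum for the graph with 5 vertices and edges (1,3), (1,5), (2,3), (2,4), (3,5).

Step 1: Count edges incident to each vertex:
  deg(1) = 2 (neighbors: 3, 5)
  deg(2) = 2 (neighbors: 3, 4)
  deg(3) = 3 (neighbors: 1, 2, 5)
  deg(4) = 1 (neighbors: 2)
  deg(5) = 2 (neighbors: 1, 3)

Step 2: Sum all degrees:
  2 + 2 + 3 + 1 + 2 = 10

Verification: sum of degrees = 2 * |E| = 2 * 5 = 10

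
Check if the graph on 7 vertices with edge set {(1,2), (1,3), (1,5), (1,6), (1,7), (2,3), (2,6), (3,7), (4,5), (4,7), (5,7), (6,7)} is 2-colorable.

Step 1: Attempt 2-coloring using BFS:
  Start at vertex 1, assign color 0
  Color vertex 2 with color 1 (neighbor of 1)
  Color vertex 3 with color 1 (neighbor of 1)
  Color vertex 5 with color 1 (neighbor of 1)
  Color vertex 6 with color 1 (neighbor of 1)
  Color vertex 7 with color 1 (neighbor of 1)

Step 2: Conflict found! Vertices 2 and 3 are adjacent but have the same color.
This means the graph contains an odd cycle.

The graph is NOT bipartite.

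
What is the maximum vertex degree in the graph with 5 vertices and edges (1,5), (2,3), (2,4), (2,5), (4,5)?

Step 1: Count edges incident to each vertex:
  deg(1) = 1 (neighbors: 5)
  deg(2) = 3 (neighbors: 3, 4, 5)
  deg(3) = 1 (neighbors: 2)
  deg(4) = 2 (neighbors: 2, 5)
  deg(5) = 3 (neighbors: 1, 2, 4)

Step 2: Find maximum:
  max(1, 3, 1, 2, 3) = 3 (vertex 2)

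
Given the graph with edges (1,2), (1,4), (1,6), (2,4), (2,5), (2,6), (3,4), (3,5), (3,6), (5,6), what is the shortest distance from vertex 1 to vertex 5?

Step 1: Build adjacency list:
  1: 2, 4, 6
  2: 1, 4, 5, 6
  3: 4, 5, 6
  4: 1, 2, 3
  5: 2, 3, 6
  6: 1, 2, 3, 5

Step 2: BFS from vertex 1 to find shortest path to 5:
  vertex 2 reached at distance 1
  vertex 4 reached at distance 1
  vertex 6 reached at distance 1
  vertex 5 reached at distance 2

Step 3: Shortest path: 1 -> 2 -> 5
Path length: 2 edges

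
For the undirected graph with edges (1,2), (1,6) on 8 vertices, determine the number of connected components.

Step 1: Build adjacency list from edges:
  1: 2, 6
  2: 1
  3: (none)
  4: (none)
  5: (none)
  6: 1
  7: (none)
  8: (none)

Step 2: Run BFS/DFS from vertex 1:
  Visited: {1, 2, 6}
  Reached 3 of 8 vertices

Step 3: Only 3 of 8 vertices reached. Graph is disconnected.
Connected components: {1, 2, 6}, {3}, {4}, {5}, {7}, {8}
Number of connected components: 6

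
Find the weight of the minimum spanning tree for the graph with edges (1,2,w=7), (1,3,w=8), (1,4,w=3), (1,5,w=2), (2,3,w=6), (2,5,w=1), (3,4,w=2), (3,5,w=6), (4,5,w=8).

Apply Kruskal's algorithm (sort edges by weight, add if no cycle):

Sorted edges by weight:
  (2,5) w=1
  (1,5) w=2
  (3,4) w=2
  (1,4) w=3
  (2,3) w=6
  (3,5) w=6
  (1,2) w=7
  (1,3) w=8
  (4,5) w=8

Add edge (2,5) w=1 -- no cycle. Running total: 1
Add edge (1,5) w=2 -- no cycle. Running total: 3
Add edge (3,4) w=2 -- no cycle. Running total: 5
Add edge (1,4) w=3 -- no cycle. Running total: 8

MST edges: (2,5,w=1), (1,5,w=2), (3,4,w=2), (1,4,w=3)
Total MST weight: 1 + 2 + 2 + 3 = 8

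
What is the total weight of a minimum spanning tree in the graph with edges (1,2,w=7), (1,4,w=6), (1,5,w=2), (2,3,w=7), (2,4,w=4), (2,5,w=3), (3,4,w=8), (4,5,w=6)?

Apply Kruskal's algorithm (sort edges by weight, add if no cycle):

Sorted edges by weight:
  (1,5) w=2
  (2,5) w=3
  (2,4) w=4
  (1,4) w=6
  (4,5) w=6
  (1,2) w=7
  (2,3) w=7
  (3,4) w=8

Add edge (1,5) w=2 -- no cycle. Running total: 2
Add edge (2,5) w=3 -- no cycle. Running total: 5
Add edge (2,4) w=4 -- no cycle. Running total: 9
Skip edge (1,4) w=6 -- would create cycle
Skip edge (4,5) w=6 -- would create cycle
Skip edge (1,2) w=7 -- would create cycle
Add edge (2,3) w=7 -- no cycle. Running total: 16

MST edges: (1,5,w=2), (2,5,w=3), (2,4,w=4), (2,3,w=7)
Total MST weight: 2 + 3 + 4 + 7 = 16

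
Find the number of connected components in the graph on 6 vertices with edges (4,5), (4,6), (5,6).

Step 1: Build adjacency list from edges:
  1: (none)
  2: (none)
  3: (none)
  4: 5, 6
  5: 4, 6
  6: 4, 5

Step 2: Run BFS/DFS from vertex 1:
  Visited: {1}
  Reached 1 of 6 vertices

Step 3: Only 1 of 6 vertices reached. Graph is disconnected.
Connected components: {1}, {2}, {3}, {4, 5, 6}
Number of connected components: 4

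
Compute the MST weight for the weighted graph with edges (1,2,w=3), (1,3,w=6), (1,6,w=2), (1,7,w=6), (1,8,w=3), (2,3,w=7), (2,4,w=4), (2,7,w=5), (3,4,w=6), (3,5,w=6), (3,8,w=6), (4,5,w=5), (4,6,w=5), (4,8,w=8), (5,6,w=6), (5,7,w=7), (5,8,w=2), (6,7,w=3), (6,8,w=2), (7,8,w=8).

Apply Kruskal's algorithm (sort edges by weight, add if no cycle):

Sorted edges by weight:
  (1,6) w=2
  (5,8) w=2
  (6,8) w=2
  (1,2) w=3
  (1,8) w=3
  (6,7) w=3
  (2,4) w=4
  (2,7) w=5
  (4,6) w=5
  (4,5) w=5
  (1,3) w=6
  (1,7) w=6
  (3,5) w=6
  (3,4) w=6
  (3,8) w=6
  (5,6) w=6
  (2,3) w=7
  (5,7) w=7
  (4,8) w=8
  (7,8) w=8

Add edge (1,6) w=2 -- no cycle. Running total: 2
Add edge (5,8) w=2 -- no cycle. Running total: 4
Add edge (6,8) w=2 -- no cycle. Running total: 6
Add edge (1,2) w=3 -- no cycle. Running total: 9
Skip edge (1,8) w=3 -- would create cycle
Add edge (6,7) w=3 -- no cycle. Running total: 12
Add edge (2,4) w=4 -- no cycle. Running total: 16
Skip edge (2,7) w=5 -- would create cycle
Skip edge (4,6) w=5 -- would create cycle
Skip edge (4,5) w=5 -- would create cycle
Add edge (1,3) w=6 -- no cycle. Running total: 22

MST edges: (1,6,w=2), (5,8,w=2), (6,8,w=2), (1,2,w=3), (6,7,w=3), (2,4,w=4), (1,3,w=6)
Total MST weight: 2 + 2 + 2 + 3 + 3 + 4 + 6 = 22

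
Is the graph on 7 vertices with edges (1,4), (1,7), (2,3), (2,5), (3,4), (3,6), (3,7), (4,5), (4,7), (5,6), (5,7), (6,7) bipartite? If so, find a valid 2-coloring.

Step 1: Attempt 2-coloring using BFS:
  Start at vertex 1, assign color 0
  Color vertex 4 with color 1 (neighbor of 1)
  Color vertex 7 with color 1 (neighbor of 1)
  Color vertex 3 with color 0 (neighbor of 4)
  Color vertex 5 with color 0 (neighbor of 4)

Step 2: Conflict found! Vertices 4 and 7 are adjacent but have the same color.
This means the graph contains an odd cycle.

The graph is NOT bipartite.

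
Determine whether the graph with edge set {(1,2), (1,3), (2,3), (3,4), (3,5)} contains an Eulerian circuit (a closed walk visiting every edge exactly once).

Step 1: Find the degree of each vertex:
  deg(1) = 2
  deg(2) = 2
  deg(3) = 4
  deg(4) = 1
  deg(5) = 1

Step 2: Count vertices with odd degree:
  Odd-degree vertices: 4, 5 (2 total)

Step 3: Apply Euler's theorem:
  - Eulerian circuit exists iff graph is connected and all vertices have even degree
  - Eulerian path exists iff graph is connected and has 0 or 2 odd-degree vertices

Graph is connected with exactly 2 odd-degree vertices (4, 5).
Eulerian path exists (starting and ending at the odd-degree vertices), but no Eulerian circuit.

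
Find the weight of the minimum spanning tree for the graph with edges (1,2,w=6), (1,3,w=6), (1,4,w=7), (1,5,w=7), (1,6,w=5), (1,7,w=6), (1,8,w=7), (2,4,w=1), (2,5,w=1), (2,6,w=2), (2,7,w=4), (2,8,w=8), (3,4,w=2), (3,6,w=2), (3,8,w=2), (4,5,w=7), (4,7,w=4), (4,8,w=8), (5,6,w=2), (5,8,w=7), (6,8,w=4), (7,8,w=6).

Apply Kruskal's algorithm (sort edges by weight, add if no cycle):

Sorted edges by weight:
  (2,4) w=1
  (2,5) w=1
  (2,6) w=2
  (3,4) w=2
  (3,6) w=2
  (3,8) w=2
  (5,6) w=2
  (2,7) w=4
  (4,7) w=4
  (6,8) w=4
  (1,6) w=5
  (1,7) w=6
  (1,3) w=6
  (1,2) w=6
  (7,8) w=6
  (1,4) w=7
  (1,5) w=7
  (1,8) w=7
  (4,5) w=7
  (5,8) w=7
  (2,8) w=8
  (4,8) w=8

Add edge (2,4) w=1 -- no cycle. Running total: 1
Add edge (2,5) w=1 -- no cycle. Running total: 2
Add edge (2,6) w=2 -- no cycle. Running total: 4
Add edge (3,4) w=2 -- no cycle. Running total: 6
Skip edge (3,6) w=2 -- would create cycle
Add edge (3,8) w=2 -- no cycle. Running total: 8
Skip edge (5,6) w=2 -- would create cycle
Add edge (2,7) w=4 -- no cycle. Running total: 12
Skip edge (4,7) w=4 -- would create cycle
Skip edge (6,8) w=4 -- would create cycle
Add edge (1,6) w=5 -- no cycle. Running total: 17

MST edges: (2,4,w=1), (2,5,w=1), (2,6,w=2), (3,4,w=2), (3,8,w=2), (2,7,w=4), (1,6,w=5)
Total MST weight: 1 + 1 + 2 + 2 + 2 + 4 + 5 = 17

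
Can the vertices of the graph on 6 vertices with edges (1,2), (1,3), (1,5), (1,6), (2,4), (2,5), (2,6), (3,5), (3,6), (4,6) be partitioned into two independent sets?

Step 1: Attempt 2-coloring using BFS:
  Start at vertex 1, assign color 0
  Color vertex 2 with color 1 (neighbor of 1)
  Color vertex 3 with color 1 (neighbor of 1)
  Color vertex 5 with color 1 (neighbor of 1)
  Color vertex 6 with color 1 (neighbor of 1)
  Color vertex 4 with color 0 (neighbor of 2)

Step 2: Conflict found! Vertices 2 and 5 are adjacent but have the same color.
This means the graph contains an odd cycle.

The graph is NOT bipartite.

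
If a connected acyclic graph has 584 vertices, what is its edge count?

A tree on n vertices always has exactly n - 1 edges.
For n = 584: edges = 584 - 1 = 583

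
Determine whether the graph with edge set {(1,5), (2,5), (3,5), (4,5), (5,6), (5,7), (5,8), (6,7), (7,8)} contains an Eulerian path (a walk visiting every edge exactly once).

Step 1: Find the degree of each vertex:
  deg(1) = 1
  deg(2) = 1
  deg(3) = 1
  deg(4) = 1
  deg(5) = 7
  deg(6) = 2
  deg(7) = 3
  deg(8) = 2

Step 2: Count vertices with odd degree:
  Odd-degree vertices: 1, 2, 3, 4, 5, 7 (6 total)

Step 3: Apply Euler's theorem:
  - Eulerian circuit exists iff graph is connected and all vertices have even degree
  - Eulerian path exists iff graph is connected and has 0 or 2 odd-degree vertices

Graph has 6 odd-degree vertices (need 0 or 2).
Neither Eulerian path nor Eulerian circuit exists.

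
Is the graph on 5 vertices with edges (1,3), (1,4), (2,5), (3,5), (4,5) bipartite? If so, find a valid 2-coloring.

Step 1: Attempt 2-coloring using BFS:
  Start at vertex 1, assign color 0
  Color vertex 3 with color 1 (neighbor of 1)
  Color vertex 4 with color 1 (neighbor of 1)
  Color vertex 5 with color 0 (neighbor of 3)
  Color vertex 2 with color 1 (neighbor of 5)

Step 2: 2-coloring succeeded. No conflicts found.
  Set A (color 0): {1, 5}
  Set B (color 1): {2, 3, 4}

The graph is bipartite with partition {1, 5}, {2, 3, 4}.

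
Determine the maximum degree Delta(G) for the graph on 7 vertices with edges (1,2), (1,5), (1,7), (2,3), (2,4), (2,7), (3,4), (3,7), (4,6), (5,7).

Step 1: Count edges incident to each vertex:
  deg(1) = 3 (neighbors: 2, 5, 7)
  deg(2) = 4 (neighbors: 1, 3, 4, 7)
  deg(3) = 3 (neighbors: 2, 4, 7)
  deg(4) = 3 (neighbors: 2, 3, 6)
  deg(5) = 2 (neighbors: 1, 7)
  deg(6) = 1 (neighbors: 4)
  deg(7) = 4 (neighbors: 1, 2, 3, 5)

Step 2: Find maximum:
  max(3, 4, 3, 3, 2, 1, 4) = 4 (vertex 2)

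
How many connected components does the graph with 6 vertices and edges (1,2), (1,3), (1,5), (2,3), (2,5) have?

Step 1: Build adjacency list from edges:
  1: 2, 3, 5
  2: 1, 3, 5
  3: 1, 2
  4: (none)
  5: 1, 2
  6: (none)

Step 2: Run BFS/DFS from vertex 1:
  Visited: {1, 2, 3, 5}
  Reached 4 of 6 vertices

Step 3: Only 4 of 6 vertices reached. Graph is disconnected.
Connected components: {1, 2, 3, 5}, {4}, {6}
Number of connected components: 3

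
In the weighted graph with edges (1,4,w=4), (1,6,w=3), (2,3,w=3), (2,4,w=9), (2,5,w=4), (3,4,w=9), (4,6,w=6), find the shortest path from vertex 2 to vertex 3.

Step 1: Build adjacency list with weights:
  1: 4(w=4), 6(w=3)
  2: 3(w=3), 4(w=9), 5(w=4)
  3: 2(w=3), 4(w=9)
  4: 1(w=4), 2(w=9), 3(w=9), 6(w=6)
  5: 2(w=4)
  6: 1(w=3), 4(w=6)

Step 2: Apply Dijkstra's algorithm from vertex 2:
  Visit vertex 2 (distance=0)
    Update dist[3] = 3
    Update dist[4] = 9
    Update dist[5] = 4
  Visit vertex 3 (distance=3)

Step 3: Shortest path: 2 -> 3
Total weight: 3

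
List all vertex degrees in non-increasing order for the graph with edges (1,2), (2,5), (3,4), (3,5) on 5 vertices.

Step 1: Count edges incident to each vertex:
  deg(1) = 1 (neighbors: 2)
  deg(2) = 2 (neighbors: 1, 5)
  deg(3) = 2 (neighbors: 4, 5)
  deg(4) = 1 (neighbors: 3)
  deg(5) = 2 (neighbors: 2, 3)

Step 2: Sort degrees in non-increasing order:
  Degrees: [1, 2, 2, 1, 2] -> sorted: [2, 2, 2, 1, 1]

Degree sequence: [2, 2, 2, 1, 1]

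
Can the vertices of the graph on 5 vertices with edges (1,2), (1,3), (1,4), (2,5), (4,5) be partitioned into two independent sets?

Step 1: Attempt 2-coloring using BFS:
  Start at vertex 1, assign color 0
  Color vertex 2 with color 1 (neighbor of 1)
  Color vertex 3 with color 1 (neighbor of 1)
  Color vertex 4 with color 1 (neighbor of 1)
  Color vertex 5 with color 0 (neighbor of 2)

Step 2: 2-coloring succeeded. No conflicts found.
  Set A (color 0): {1, 5}
  Set B (color 1): {2, 3, 4}

The graph is bipartite with partition {1, 5}, {2, 3, 4}.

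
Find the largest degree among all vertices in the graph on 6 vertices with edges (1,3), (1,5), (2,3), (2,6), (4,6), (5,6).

Step 1: Count edges incident to each vertex:
  deg(1) = 2 (neighbors: 3, 5)
  deg(2) = 2 (neighbors: 3, 6)
  deg(3) = 2 (neighbors: 1, 2)
  deg(4) = 1 (neighbors: 6)
  deg(5) = 2 (neighbors: 1, 6)
  deg(6) = 3 (neighbors: 2, 4, 5)

Step 2: Find maximum:
  max(2, 2, 2, 1, 2, 3) = 3 (vertex 6)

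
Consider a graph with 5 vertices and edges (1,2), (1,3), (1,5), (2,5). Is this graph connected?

Step 1: Build adjacency list from edges:
  1: 2, 3, 5
  2: 1, 5
  3: 1
  4: (none)
  5: 1, 2

Step 2: Run BFS/DFS from vertex 1:
  Visited: {1, 2, 3, 5}
  Reached 4 of 5 vertices

Step 3: Only 4 of 5 vertices reached. Graph is disconnected.
Connected components: {1, 2, 3, 5}, {4}
Answer: No, the graph is not connected (2 components).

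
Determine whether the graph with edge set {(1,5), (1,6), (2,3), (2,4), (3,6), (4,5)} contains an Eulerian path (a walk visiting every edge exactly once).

Step 1: Find the degree of each vertex:
  deg(1) = 2
  deg(2) = 2
  deg(3) = 2
  deg(4) = 2
  deg(5) = 2
  deg(6) = 2

Step 2: Count vertices with odd degree:
  All vertices have even degree (0 odd-degree vertices)

Step 3: Apply Euler's theorem:
  - Eulerian circuit exists iff graph is connected and all vertices have even degree
  - Eulerian path exists iff graph is connected and has 0 or 2 odd-degree vertices

Graph is connected with 0 odd-degree vertices.
Both Eulerian circuit and Eulerian path exist.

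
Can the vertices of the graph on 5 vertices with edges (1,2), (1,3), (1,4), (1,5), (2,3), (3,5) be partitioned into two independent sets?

Step 1: Attempt 2-coloring using BFS:
  Start at vertex 1, assign color 0
  Color vertex 2 with color 1 (neighbor of 1)
  Color vertex 3 with color 1 (neighbor of 1)
  Color vertex 4 with color 1 (neighbor of 1)
  Color vertex 5 with color 1 (neighbor of 1)

Step 2: Conflict found! Vertices 2 and 3 are adjacent but have the same color.
This means the graph contains an odd cycle.

The graph is NOT bipartite.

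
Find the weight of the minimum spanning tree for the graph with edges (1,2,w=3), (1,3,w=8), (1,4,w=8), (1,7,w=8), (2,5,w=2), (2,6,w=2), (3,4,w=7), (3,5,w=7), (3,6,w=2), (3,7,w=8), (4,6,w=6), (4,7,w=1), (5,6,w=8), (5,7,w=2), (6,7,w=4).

Apply Kruskal's algorithm (sort edges by weight, add if no cycle):

Sorted edges by weight:
  (4,7) w=1
  (2,6) w=2
  (2,5) w=2
  (3,6) w=2
  (5,7) w=2
  (1,2) w=3
  (6,7) w=4
  (4,6) w=6
  (3,4) w=7
  (3,5) w=7
  (1,3) w=8
  (1,4) w=8
  (1,7) w=8
  (3,7) w=8
  (5,6) w=8

Add edge (4,7) w=1 -- no cycle. Running total: 1
Add edge (2,6) w=2 -- no cycle. Running total: 3
Add edge (2,5) w=2 -- no cycle. Running total: 5
Add edge (3,6) w=2 -- no cycle. Running total: 7
Add edge (5,7) w=2 -- no cycle. Running total: 9
Add edge (1,2) w=3 -- no cycle. Running total: 12

MST edges: (4,7,w=1), (2,6,w=2), (2,5,w=2), (3,6,w=2), (5,7,w=2), (1,2,w=3)
Total MST weight: 1 + 2 + 2 + 2 + 2 + 3 = 12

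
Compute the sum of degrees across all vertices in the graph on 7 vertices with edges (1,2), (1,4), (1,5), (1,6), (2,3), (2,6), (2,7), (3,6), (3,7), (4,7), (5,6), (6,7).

Step 1: Count edges incident to each vertex:
  deg(1) = 4 (neighbors: 2, 4, 5, 6)
  deg(2) = 4 (neighbors: 1, 3, 6, 7)
  deg(3) = 3 (neighbors: 2, 6, 7)
  deg(4) = 2 (neighbors: 1, 7)
  deg(5) = 2 (neighbors: 1, 6)
  deg(6) = 5 (neighbors: 1, 2, 3, 5, 7)
  deg(7) = 4 (neighbors: 2, 3, 4, 6)

Step 2: Sum all degrees:
  4 + 4 + 3 + 2 + 2 + 5 + 4 = 24

Verification: sum of degrees = 2 * |E| = 2 * 12 = 24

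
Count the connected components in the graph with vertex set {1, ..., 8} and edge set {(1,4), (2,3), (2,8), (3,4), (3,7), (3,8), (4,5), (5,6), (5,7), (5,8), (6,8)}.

Step 1: Build adjacency list from edges:
  1: 4
  2: 3, 8
  3: 2, 4, 7, 8
  4: 1, 3, 5
  5: 4, 6, 7, 8
  6: 5, 8
  7: 3, 5
  8: 2, 3, 5, 6

Step 2: Run BFS/DFS from vertex 1:
  Visited: {1, 4, 3, 5, 2, 7, 8, 6}
  Reached 8 of 8 vertices

Step 3: All 8 vertices reached from vertex 1, so the graph is connected.
Number of connected components: 1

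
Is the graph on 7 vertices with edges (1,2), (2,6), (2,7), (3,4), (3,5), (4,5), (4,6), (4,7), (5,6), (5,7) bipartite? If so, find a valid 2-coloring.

Step 1: Attempt 2-coloring using BFS:
  Start at vertex 1, assign color 0
  Color vertex 2 with color 1 (neighbor of 1)
  Color vertex 6 with color 0 (neighbor of 2)
  Color vertex 7 with color 0 (neighbor of 2)
  Color vertex 4 with color 1 (neighbor of 6)
  Color vertex 5 with color 1 (neighbor of 6)
  Color vertex 3 with color 0 (neighbor of 4)

Step 2: Conflict found! Vertices 4 and 5 are adjacent but have the same color.
This means the graph contains an odd cycle.

The graph is NOT bipartite.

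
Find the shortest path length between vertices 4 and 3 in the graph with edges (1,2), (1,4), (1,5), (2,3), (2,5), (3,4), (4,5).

Step 1: Build adjacency list:
  1: 2, 4, 5
  2: 1, 3, 5
  3: 2, 4
  4: 1, 3, 5
  5: 1, 2, 4

Step 2: BFS from vertex 4 to find shortest path to 3:
  vertex 1 reached at distance 1
  vertex 3 reached at distance 1

Step 3: Shortest path: 4 -> 3
Path length: 1 edge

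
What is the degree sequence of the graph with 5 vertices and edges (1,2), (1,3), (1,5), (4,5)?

Step 1: Count edges incident to each vertex:
  deg(1) = 3 (neighbors: 2, 3, 5)
  deg(2) = 1 (neighbors: 1)
  deg(3) = 1 (neighbors: 1)
  deg(4) = 1 (neighbors: 5)
  deg(5) = 2 (neighbors: 1, 4)

Step 2: Sort degrees in non-increasing order:
  Degrees: [3, 1, 1, 1, 2] -> sorted: [3, 2, 1, 1, 1]

Degree sequence: [3, 2, 1, 1, 1]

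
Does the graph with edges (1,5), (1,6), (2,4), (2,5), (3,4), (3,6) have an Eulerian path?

Step 1: Find the degree of each vertex:
  deg(1) = 2
  deg(2) = 2
  deg(3) = 2
  deg(4) = 2
  deg(5) = 2
  deg(6) = 2

Step 2: Count vertices with odd degree:
  All vertices have even degree (0 odd-degree vertices)

Step 3: Apply Euler's theorem:
  - Eulerian circuit exists iff graph is connected and all vertices have even degree
  - Eulerian path exists iff graph is connected and has 0 or 2 odd-degree vertices

Graph is connected with 0 odd-degree vertices.
Both Eulerian circuit and Eulerian path exist.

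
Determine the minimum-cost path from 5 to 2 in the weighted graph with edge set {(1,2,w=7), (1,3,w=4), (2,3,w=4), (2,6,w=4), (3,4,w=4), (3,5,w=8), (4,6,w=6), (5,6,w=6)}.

Step 1: Build adjacency list with weights:
  1: 2(w=7), 3(w=4)
  2: 1(w=7), 3(w=4), 6(w=4)
  3: 1(w=4), 2(w=4), 4(w=4), 5(w=8)
  4: 3(w=4), 6(w=6)
  5: 3(w=8), 6(w=6)
  6: 2(w=4), 4(w=6), 5(w=6)

Step 2: Apply Dijkstra's algorithm from vertex 5:
  Visit vertex 5 (distance=0)
    Update dist[3] = 8
    Update dist[6] = 6
  Visit vertex 6 (distance=6)
    Update dist[2] = 10
    Update dist[4] = 12
  Visit vertex 3 (distance=8)
    Update dist[1] = 12
  Visit vertex 2 (distance=10)

Step 3: Shortest path: 5 -> 6 -> 2
Total weight: 6 + 4 = 10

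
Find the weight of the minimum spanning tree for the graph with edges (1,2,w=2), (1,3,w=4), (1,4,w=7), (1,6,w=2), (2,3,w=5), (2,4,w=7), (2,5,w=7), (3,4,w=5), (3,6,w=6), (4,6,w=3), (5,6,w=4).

Apply Kruskal's algorithm (sort edges by weight, add if no cycle):

Sorted edges by weight:
  (1,2) w=2
  (1,6) w=2
  (4,6) w=3
  (1,3) w=4
  (5,6) w=4
  (2,3) w=5
  (3,4) w=5
  (3,6) w=6
  (1,4) w=7
  (2,4) w=7
  (2,5) w=7

Add edge (1,2) w=2 -- no cycle. Running total: 2
Add edge (1,6) w=2 -- no cycle. Running total: 4
Add edge (4,6) w=3 -- no cycle. Running total: 7
Add edge (1,3) w=4 -- no cycle. Running total: 11
Add edge (5,6) w=4 -- no cycle. Running total: 15

MST edges: (1,2,w=2), (1,6,w=2), (4,6,w=3), (1,3,w=4), (5,6,w=4)
Total MST weight: 2 + 2 + 3 + 4 + 4 = 15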